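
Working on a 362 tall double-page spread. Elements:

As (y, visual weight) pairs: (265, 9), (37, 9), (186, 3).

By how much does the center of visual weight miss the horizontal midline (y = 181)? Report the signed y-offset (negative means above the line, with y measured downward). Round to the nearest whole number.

≈ -25

Σw = 9 + 9 + 3 = 21.
Σw·y = 9·265 + 9·37 + 3·186 = 3276, so ȳ = 3276/21 ≈ 156.00.
Offset from y = 181: 156.00 − 181 ≈ -25.00.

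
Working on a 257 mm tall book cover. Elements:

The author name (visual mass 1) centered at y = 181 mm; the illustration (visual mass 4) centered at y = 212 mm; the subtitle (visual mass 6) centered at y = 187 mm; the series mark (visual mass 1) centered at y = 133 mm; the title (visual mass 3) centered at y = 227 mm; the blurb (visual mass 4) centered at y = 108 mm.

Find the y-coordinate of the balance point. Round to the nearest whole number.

Weights sum to 1 + 4 + 6 + 1 + 3 + 4 = 19.
Σw·y = 1·181 + 4·212 + 6·187 + 1·133 + 3·227 + 4·108 = 3397, so ȳ = 3397/19 ≈ 178.79.

y ≈ 179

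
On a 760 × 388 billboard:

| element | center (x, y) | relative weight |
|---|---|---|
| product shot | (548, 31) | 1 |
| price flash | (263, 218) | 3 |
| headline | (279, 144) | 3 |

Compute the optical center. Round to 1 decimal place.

(310.6, 159.6)

Σw = 1 + 3 + 3 = 7.
Σw·x = 1·548 + 3·263 + 3·279 = 2174, so x̄ = 2174/7 ≈ 310.57.
Σw·y = 1·31 + 3·218 + 3·144 = 1117, so ȳ = 1117/7 ≈ 159.57.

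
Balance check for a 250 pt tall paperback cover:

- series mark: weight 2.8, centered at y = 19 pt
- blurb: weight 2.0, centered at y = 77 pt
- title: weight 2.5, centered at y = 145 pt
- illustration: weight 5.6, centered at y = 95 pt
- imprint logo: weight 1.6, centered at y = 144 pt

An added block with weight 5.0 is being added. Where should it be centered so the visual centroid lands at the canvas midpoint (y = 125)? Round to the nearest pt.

y ≈ 221

New total weight: (2.8 + 2.0 + 2.5 + 5.6 + 1.6) + 5.0 = 19.5.
y: target moment 19.5×125 = 2437.5; current 2.8·19 + 2.0·77 + 2.5·145 + 5.6·95 + 1.6·144 = 1332.1; the added block supplies 1105.4, so y = 1105.4/5.0 ≈ 221.08.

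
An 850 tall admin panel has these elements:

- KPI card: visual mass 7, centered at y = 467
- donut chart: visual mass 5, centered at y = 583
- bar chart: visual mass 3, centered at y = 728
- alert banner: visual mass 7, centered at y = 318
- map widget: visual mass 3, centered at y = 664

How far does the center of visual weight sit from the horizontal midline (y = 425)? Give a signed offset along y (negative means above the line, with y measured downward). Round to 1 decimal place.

Total weight = 7 + 5 + 3 + 7 + 3 = 25.
y-moment: 7·467 + 5·583 + 3·728 + 7·318 + 3·664 = 12586; centroid 12586/25 ≈ 503.44.
Offset from y = 425: 503.44 − 425 ≈ 78.44.

≈ 78.4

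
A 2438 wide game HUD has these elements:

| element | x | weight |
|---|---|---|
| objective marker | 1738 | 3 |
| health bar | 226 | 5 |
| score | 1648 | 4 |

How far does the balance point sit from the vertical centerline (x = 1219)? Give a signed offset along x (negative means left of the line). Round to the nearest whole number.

≈ -141

Weights sum to 3 + 5 + 4 = 12.
x: (3·1738 + 5·226 + 4·1648) / 12 = 12936 / 12 ≈ 1078.00
Difference: 1078.00 − 1219 ≈ -141.00.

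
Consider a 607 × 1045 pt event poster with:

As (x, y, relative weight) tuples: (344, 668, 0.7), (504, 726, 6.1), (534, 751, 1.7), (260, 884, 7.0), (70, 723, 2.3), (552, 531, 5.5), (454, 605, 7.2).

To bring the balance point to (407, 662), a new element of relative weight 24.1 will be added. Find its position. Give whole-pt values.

(403, 616)

After adding the new element, total weight = 0.7 + 6.1 + 1.7 + 7.0 + 2.3 + 5.5 + 7.2 + 24.1 = 54.6.
x: target moment 54.6×407 = 22222.2; current 0.7·344 + 6.1·504 + 1.7·534 + 7.0·260 + 2.3·70 + 5.5·552 + 7.2·454 = 12508.8; the new element supplies 9713.4, so x = 9713.4/24.1 ≈ 403.05.
y: target moment 54.6×662 = 36145.2; current 0.7·668 + 6.1·726 + 1.7·751 + 7.0·884 + 2.3·723 + 5.5·531 + 7.2·605 = 21300.3; the new element supplies 14844.9, so y = 14844.9/24.1 ≈ 615.97.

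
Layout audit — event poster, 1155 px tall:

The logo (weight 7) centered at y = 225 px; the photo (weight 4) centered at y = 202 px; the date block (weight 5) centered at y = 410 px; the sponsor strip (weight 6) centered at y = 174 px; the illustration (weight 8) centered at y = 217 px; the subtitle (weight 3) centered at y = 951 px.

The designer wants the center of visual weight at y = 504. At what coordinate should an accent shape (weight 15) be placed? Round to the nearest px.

After adding the accent shape, total weight = 7 + 4 + 5 + 6 + 8 + 3 + 15 = 48.
Along y: (10066 + 15·y) / 48 = 504 (existing moment 7·225 + 4·202 + 5·410 + 6·174 + 8·217 + 3·951 = 10066) ⇒ y = (24192 − 10066) / 15 ≈ 941.73.

y ≈ 942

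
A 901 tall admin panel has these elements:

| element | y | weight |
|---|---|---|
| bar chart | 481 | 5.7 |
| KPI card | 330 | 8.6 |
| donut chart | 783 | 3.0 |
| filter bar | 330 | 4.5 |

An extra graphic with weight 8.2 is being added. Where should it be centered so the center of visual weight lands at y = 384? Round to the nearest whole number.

After adding the extra graphic, total weight = 5.7 + 8.6 + 3.0 + 4.5 + 8.2 = 30.0.
y: need Σw·y = 30.0·384 = 11520.0. Existing = 5.7·481 + 8.6·330 + 3.0·783 + 4.5·330 = 9413.7. Remainder 2106.3 / 8.2 ≈ 256.87.

y ≈ 257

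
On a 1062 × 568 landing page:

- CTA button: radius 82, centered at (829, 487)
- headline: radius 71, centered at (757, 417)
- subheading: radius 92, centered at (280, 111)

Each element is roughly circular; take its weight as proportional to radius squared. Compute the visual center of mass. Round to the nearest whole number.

(581, 312)

Weights ∝ r²: CTA button 82² = 6724, headline 71² = 5041, subheading 92² = 8464; Σw = 20229.
x-moment: 6724·829 + 5041·757 + 8464·280 = 11760153; centroid 11760153/20229 ≈ 581.35.
y-moment: 6724·487 + 5041·417 + 8464·111 = 6316189; centroid 6316189/20229 ≈ 312.23.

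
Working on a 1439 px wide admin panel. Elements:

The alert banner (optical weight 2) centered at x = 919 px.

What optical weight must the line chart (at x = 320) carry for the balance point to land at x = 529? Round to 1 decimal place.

Known: weight 2 with moment 2·919 = 1838.
For the centroid to hit 529: (1838 + w·320) / (2 + w) = 529.
Solving: w = (529·2 − 1838) / (320 − 529) = -780 / -209 ≈ 3.73.

w ≈ 3.7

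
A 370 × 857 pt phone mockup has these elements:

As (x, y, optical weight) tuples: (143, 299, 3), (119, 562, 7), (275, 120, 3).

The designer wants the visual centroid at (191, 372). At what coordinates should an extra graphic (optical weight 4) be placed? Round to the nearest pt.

(290, 283)

New total weight: (3 + 7 + 3) + 4 = 17.
Along x: (2087 + 4·x) / 17 = 191 (existing moment 3·143 + 7·119 + 3·275 = 2087) ⇒ x = (3247 − 2087) / 4 ≈ 290.00.
Along y: (5191 + 4·y) / 17 = 372 (existing moment 3·299 + 7·562 + 3·120 = 5191) ⇒ y = (6324 − 5191) / 4 ≈ 283.25.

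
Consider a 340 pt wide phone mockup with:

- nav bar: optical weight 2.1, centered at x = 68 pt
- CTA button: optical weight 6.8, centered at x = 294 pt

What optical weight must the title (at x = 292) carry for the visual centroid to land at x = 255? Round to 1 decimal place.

w ≈ 3.4

Fixed elements: Σw = 2.1 + 6.8 = 8.9, Σw·x = 2.1·68 + 6.8·294 = 2142.0.
For the centroid to hit 255: (2142.0 + w·292) / (8.9 + w) = 255.
Solving: w = (255·8.9 − 2142.0) / (292 − 255) = 127.5 / 37 ≈ 3.45.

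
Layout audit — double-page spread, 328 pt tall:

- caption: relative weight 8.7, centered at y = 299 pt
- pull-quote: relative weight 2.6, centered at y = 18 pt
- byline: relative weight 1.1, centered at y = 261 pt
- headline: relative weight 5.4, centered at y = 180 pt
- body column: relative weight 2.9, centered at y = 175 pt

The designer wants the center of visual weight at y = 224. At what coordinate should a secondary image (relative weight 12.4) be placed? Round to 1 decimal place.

New total weight: (8.7 + 2.6 + 1.1 + 5.4 + 2.9) + 12.4 = 33.1.
y: need Σw·y = 33.1·224 = 7414.4. Existing = 8.7·299 + 2.6·18 + 1.1·261 + 5.4·180 + 2.9·175 = 4414.7. Remainder 2999.7 / 12.4 ≈ 241.91.

y ≈ 241.9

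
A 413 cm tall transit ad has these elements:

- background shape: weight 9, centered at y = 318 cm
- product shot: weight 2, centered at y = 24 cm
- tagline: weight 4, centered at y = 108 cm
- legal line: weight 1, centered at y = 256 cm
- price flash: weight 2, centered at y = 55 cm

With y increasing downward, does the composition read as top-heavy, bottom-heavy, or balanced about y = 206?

balanced

Weights sum to 9 + 2 + 4 + 1 + 2 = 18.
y: (9·318 + 2·24 + 4·108 + 1·256 + 2·55) / 18 = 3708 / 18 ≈ 206.00
That equals the midline 206 — balanced.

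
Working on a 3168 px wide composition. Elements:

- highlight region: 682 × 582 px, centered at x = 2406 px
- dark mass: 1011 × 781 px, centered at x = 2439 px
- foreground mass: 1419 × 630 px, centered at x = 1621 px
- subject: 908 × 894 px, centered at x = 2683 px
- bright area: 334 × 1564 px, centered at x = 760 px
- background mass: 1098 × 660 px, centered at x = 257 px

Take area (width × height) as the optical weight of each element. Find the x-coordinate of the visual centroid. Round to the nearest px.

Areas → weights: highlight region 682·582 = 396924, dark mass 1011·781 = 789591, foreground mass 1419·630 = 893970, subject 908·894 = 811752, bright area 334·1564 = 522376, background mass 1098·660 = 724680; Σw = 4139293.
x: (396924·2406 + 789591·2439 + 893970·1621 + 811752·2683 + 522376·760 + 724680·257) / 4139293 = 7091116099 / 4139293 ≈ 1713.12

x ≈ 1713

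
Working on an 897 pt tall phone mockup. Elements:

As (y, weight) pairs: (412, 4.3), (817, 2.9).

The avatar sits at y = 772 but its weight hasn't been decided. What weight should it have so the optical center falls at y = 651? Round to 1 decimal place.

w ≈ 4.5

Fixed elements: Σw = 4.3 + 2.9 = 7.2, Σw·y = 4.3·412 + 2.9·817 = 4140.9.
Balance at y = 651 requires (4140.9 + w·772) / (7.2 + w) = 651.
So w = (651·7.2 − 4140.9)/(772 − 651) = 546.3/121 ≈ 4.51.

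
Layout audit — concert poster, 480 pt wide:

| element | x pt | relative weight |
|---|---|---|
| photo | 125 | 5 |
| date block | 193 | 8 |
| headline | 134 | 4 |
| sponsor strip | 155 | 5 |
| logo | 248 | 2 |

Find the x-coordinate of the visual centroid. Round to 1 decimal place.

Weights sum to 5 + 8 + 4 + 5 + 2 = 24.
Σw·x = 5·125 + 8·193 + 4·134 + 5·155 + 2·248 = 3976, so x̄ = 3976/24 ≈ 165.67.

x ≈ 165.7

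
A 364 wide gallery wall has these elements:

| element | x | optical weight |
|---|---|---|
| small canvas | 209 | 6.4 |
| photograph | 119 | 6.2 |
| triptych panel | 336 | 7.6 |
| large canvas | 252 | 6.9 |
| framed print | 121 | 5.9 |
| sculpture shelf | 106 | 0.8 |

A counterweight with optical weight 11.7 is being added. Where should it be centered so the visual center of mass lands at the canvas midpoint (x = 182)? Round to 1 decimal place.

x ≈ 95.3

New total weight: (6.4 + 6.2 + 7.6 + 6.9 + 5.9 + 0.8) + 11.7 = 45.5.
x: need Σw·x = 45.5·182 = 8281.0. Existing = 6.4·209 + 6.2·119 + 7.6·336 + 6.9·252 + 5.9·121 + 0.8·106 = 7166.5. Remainder 1114.5 / 11.7 ≈ 95.26.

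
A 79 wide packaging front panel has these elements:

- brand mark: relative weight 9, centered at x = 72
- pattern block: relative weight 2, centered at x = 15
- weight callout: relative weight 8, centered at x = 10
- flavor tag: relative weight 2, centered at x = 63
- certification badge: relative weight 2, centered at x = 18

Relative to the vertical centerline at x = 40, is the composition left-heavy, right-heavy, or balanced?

Σw = 9 + 2 + 8 + 2 + 2 = 23.
x-moment: 9·72 + 2·15 + 8·10 + 2·63 + 2·18 = 920; centroid 920/23 ≈ 40.00.
40.00 = 40 exactly: balanced.

balanced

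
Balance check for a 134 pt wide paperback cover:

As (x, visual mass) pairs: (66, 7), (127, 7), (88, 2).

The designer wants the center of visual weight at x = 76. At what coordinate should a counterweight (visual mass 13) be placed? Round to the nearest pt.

New total weight: (7 + 7 + 2) + 13 = 29.
x: need Σw·x = 29·76 = 2204. Existing = 7·66 + 7·127 + 2·88 = 1527. Remainder 677 / 13 ≈ 52.08.

x ≈ 52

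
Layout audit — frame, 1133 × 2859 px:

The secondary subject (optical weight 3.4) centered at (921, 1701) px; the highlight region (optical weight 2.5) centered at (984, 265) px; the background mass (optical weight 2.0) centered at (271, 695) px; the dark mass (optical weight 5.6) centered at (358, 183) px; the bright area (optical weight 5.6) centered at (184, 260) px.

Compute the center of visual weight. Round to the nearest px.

(480, 540)

Σw = 3.4 + 2.5 + 2.0 + 5.6 + 5.6 = 19.1.
x-moment: 3.4·921 + 2.5·984 + 2.0·271 + 5.6·358 + 5.6·184 = 9168.6; centroid 9168.6/19.1 ≈ 480.03.
y-moment: 3.4·1701 + 2.5·265 + 2.0·695 + 5.6·183 + 5.6·260 = 10316.7; centroid 10316.7/19.1 ≈ 540.14.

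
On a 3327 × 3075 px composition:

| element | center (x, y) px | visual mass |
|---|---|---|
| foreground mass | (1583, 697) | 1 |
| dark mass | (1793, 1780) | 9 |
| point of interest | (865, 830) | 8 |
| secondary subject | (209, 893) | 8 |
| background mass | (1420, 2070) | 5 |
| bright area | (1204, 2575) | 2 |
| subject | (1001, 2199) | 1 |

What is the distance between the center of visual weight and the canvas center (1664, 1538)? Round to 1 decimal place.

≈ 593.4 px

Σw = 1 + 9 + 8 + 8 + 5 + 2 + 1 = 34.
x-moment: 1·1583 + 9·1793 + 8·865 + 8·209 + 5·1420 + 2·1204 + 1·1001 = 36821; centroid 36821/34 ≈ 1082.97.
y-moment: 1·697 + 9·1780 + 8·830 + 8·893 + 5·2070 + 2·2575 + 1·2199 = 48200; centroid 48200/34 ≈ 1417.65.
From (1664, 1538): dx = -581.03, dy = -120.35, so the distance is √(dx²+dy²) ≈ 593.36.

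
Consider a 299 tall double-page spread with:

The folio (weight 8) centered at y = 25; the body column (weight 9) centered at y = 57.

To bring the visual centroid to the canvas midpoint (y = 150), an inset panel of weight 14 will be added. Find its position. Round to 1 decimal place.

y ≈ 281.2

New total weight: (8 + 9) + 14 = 31.
Along y: (713 + 14·y) / 31 = 150 (existing moment 8·25 + 9·57 = 713) ⇒ y = (4650 − 713) / 14 ≈ 281.21.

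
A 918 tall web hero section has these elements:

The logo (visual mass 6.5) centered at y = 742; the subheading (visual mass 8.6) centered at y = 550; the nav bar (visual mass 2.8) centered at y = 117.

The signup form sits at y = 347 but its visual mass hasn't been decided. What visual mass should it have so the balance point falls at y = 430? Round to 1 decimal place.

Fixed elements: Σw = 6.5 + 8.6 + 2.8 = 17.9, Σw·y = 6.5·742 + 8.6·550 + 2.8·117 = 9880.6.
Set Σw·y/Σw = 430: (9880.6 + 347w) = 430·(17.9 + w).
Rearranging, w·(347 − 430) = 430·17.9 − 9880.6 = -2183.6, so w ≈ -2183.6/-83 = 26.31.

w ≈ 26.3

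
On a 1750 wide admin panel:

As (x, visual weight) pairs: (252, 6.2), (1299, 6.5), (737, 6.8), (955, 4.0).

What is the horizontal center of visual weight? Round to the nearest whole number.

Σw = 6.2 + 6.5 + 6.8 + 4.0 = 23.5.
x: (6.2·252 + 6.5·1299 + 6.8·737 + 4.0·955) / 23.5 = 18837.5 / 23.5 ≈ 801.60

x ≈ 802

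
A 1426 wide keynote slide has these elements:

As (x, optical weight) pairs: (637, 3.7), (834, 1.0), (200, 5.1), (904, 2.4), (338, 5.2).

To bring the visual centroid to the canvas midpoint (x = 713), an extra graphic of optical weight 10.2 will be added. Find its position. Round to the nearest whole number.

x ≈ 1131

After adding the extra graphic, total weight = 3.7 + 1.0 + 5.1 + 2.4 + 5.2 + 10.2 = 27.6.
x: need Σw·x = 27.6·713 = 19678.8. Existing = 3.7·637 + 1.0·834 + 5.1·200 + 2.4·904 + 5.2·338 = 8138.1. Remainder 11540.7 / 10.2 ≈ 1131.44.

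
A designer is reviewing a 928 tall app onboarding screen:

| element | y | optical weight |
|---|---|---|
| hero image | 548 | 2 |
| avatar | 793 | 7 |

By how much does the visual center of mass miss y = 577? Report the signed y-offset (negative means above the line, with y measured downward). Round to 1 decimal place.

Σw = 2 + 7 = 9.
y-moment: 2·548 + 7·793 = 6647; centroid 6647/9 ≈ 738.56.
Difference: 738.56 − 577 ≈ 161.56.

≈ 161.6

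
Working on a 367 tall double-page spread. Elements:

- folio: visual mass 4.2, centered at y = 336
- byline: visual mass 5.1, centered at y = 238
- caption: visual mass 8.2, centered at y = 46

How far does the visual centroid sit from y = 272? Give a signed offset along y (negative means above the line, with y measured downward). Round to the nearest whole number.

Total weight = 4.2 + 5.1 + 8.2 = 17.5.
Σw·y = 4.2·336 + 5.1·238 + 8.2·46 = 3002.2, so ȳ = 3002.2/17.5 ≈ 171.55.
Difference: 171.55 − 272 ≈ -100.45.

≈ -100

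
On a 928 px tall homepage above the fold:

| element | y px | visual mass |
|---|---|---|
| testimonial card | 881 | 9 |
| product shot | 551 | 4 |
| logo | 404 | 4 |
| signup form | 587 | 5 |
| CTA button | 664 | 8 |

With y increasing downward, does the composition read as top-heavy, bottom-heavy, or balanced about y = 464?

bottom-heavy

Total weight = 9 + 4 + 4 + 5 + 8 = 30.
y-moment: 9·881 + 4·551 + 4·404 + 5·587 + 8·664 = 19996; centroid 19996/30 ≈ 666.53.
666.5 vs midline 464 → bottom-heavy.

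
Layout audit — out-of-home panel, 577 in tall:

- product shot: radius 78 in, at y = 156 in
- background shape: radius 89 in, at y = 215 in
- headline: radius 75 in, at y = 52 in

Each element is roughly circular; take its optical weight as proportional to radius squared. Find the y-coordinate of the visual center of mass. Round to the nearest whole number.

y ≈ 150

r² weights: product shot 78² = 6084, background shape 89² = 7921, headline 75² = 5625. Total = 19630.
y: (6084·156 + 7921·215 + 5625·52) / 19630 = 2944619 / 19630 ≈ 150.01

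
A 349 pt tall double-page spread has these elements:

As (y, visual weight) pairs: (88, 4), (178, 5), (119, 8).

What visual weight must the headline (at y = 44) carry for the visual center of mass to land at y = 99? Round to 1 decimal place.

Known weights sum to 4 + 5 + 8 = 17; their moment is 4·88 + 5·178 + 8·119 = 2194.
For the centroid to hit 99: (2194 + w·44) / (17 + w) = 99.
So w = (99·17 − 2194)/(44 − 99) = -511/-55 ≈ 9.29.

w ≈ 9.3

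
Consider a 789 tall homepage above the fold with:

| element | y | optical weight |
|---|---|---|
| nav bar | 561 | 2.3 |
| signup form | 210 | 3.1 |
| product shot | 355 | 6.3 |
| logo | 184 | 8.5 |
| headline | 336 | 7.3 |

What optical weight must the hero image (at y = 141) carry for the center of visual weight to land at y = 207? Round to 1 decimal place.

w ≈ 37.9

Fixed elements: Σw = 2.3 + 3.1 + 6.3 + 8.5 + 7.3 = 27.5, Σw·y = 2.3·561 + 3.1·210 + 6.3·355 + 8.5·184 + 7.3·336 = 8194.6.
For the centroid to hit 207: (8194.6 + w·141) / (27.5 + w) = 207.
Solving: w = (207·27.5 − 8194.6) / (141 − 207) = -2502.1 / -66 ≈ 37.91.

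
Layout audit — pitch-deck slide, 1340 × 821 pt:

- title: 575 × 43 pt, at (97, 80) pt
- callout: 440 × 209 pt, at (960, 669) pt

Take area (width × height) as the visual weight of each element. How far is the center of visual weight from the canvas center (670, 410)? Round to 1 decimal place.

Taking area as weight: title 575·43 = 24725, callout 440·209 = 91960. Sum 116685.
x: (24725·97 + 91960·960) / 116685 = 90679925 / 116685 ≈ 777.13
y: (24725·80 + 91960·669) / 116685 = 63499240 / 116685 ≈ 544.19
Relative to (670, 410): Δ = (107.13, 134.19); |Δ| = √(107.13² + 134.19²) ≈ 171.71.

≈ 171.7 pt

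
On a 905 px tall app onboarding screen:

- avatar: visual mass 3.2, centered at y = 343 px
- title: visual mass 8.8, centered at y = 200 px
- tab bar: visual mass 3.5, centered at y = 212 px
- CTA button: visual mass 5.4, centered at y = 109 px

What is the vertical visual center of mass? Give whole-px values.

y ≈ 200

Total weight = 3.2 + 8.8 + 3.5 + 5.4 = 20.9.
y: (3.2·343 + 8.8·200 + 3.5·212 + 5.4·109) / 20.9 = 4188.2 / 20.9 ≈ 200.39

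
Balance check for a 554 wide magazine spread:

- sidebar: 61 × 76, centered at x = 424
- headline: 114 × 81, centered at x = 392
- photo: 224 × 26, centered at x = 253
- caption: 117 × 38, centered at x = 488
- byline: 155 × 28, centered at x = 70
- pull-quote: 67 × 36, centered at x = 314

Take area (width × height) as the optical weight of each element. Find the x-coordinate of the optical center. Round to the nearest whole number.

x ≈ 333

Taking area as weight: sidebar 61·76 = 4636, headline 114·81 = 9234, photo 224·26 = 5824, caption 117·38 = 4446, byline 155·28 = 4340, pull-quote 67·36 = 2412. Sum 30892.
Σw·x = 10289680; x̄ = 10289680/30892 ≈ 333.09.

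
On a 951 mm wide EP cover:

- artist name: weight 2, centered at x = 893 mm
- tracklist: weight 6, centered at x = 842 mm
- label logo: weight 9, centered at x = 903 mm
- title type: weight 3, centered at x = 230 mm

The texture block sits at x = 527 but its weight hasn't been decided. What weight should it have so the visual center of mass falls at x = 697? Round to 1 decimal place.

Fixed elements: Σw = 2 + 6 + 9 + 3 = 20, Σw·x = 2·893 + 6·842 + 9·903 + 3·230 = 15655.
For the centroid to hit 697: (15655 + w·527) / (20 + w) = 697.
Rearranging, w·(527 − 697) = 697·20 − 15655 = -1715, so w ≈ -1715/-170 = 10.09.

w ≈ 10.1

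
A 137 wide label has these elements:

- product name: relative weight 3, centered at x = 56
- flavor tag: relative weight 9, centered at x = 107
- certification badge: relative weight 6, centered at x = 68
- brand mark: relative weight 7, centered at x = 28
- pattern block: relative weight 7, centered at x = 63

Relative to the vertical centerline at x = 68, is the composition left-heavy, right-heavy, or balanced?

Total weight = 3 + 9 + 6 + 7 + 7 = 32.
x: (3·56 + 9·107 + 6·68 + 7·28 + 7·63) / 32 = 2176 / 32 ≈ 68.00
68.00 = 68 exactly: balanced.

balanced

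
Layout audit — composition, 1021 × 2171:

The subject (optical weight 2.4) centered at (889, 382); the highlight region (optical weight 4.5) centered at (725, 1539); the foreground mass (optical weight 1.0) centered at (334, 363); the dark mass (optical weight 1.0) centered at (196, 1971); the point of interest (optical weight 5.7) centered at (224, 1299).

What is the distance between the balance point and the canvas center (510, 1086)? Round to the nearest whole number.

≈ 119

Weights sum to 2.4 + 4.5 + 1.0 + 1.0 + 5.7 = 14.6.
x-moment: 2.4·889 + 4.5·725 + 1.0·334 + 1.0·196 + 5.7·224 = 7202.9; centroid 7202.9/14.6 ≈ 493.35.
y-moment: 2.4·382 + 4.5·1539 + 1.0·363 + 1.0·1971 + 5.7·1299 = 17580.6; centroid 17580.6/14.6 ≈ 1204.15.
Offset from (510, 1086): Δx ≈ -16.65, Δy ≈ 118.15; distance = √(Δx² + Δy²) ≈ 119.32.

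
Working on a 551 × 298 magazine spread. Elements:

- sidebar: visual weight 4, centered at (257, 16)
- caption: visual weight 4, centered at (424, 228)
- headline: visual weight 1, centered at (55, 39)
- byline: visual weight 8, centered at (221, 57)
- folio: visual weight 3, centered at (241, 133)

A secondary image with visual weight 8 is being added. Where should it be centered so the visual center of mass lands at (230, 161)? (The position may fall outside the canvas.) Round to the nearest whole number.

New total weight: (4 + 4 + 1 + 8 + 3) + 8 = 28.
Along x: (5270 + 8·x) / 28 = 230 (existing moment 4·257 + 4·424 + 1·55 + 8·221 + 3·241 = 5270) ⇒ x = (6440 − 5270) / 8 ≈ 146.25.
Along y: (1870 + 8·y) / 28 = 161 (existing moment 4·16 + 4·228 + 1·39 + 8·57 + 3·133 = 1870) ⇒ y = (4508 − 1870) / 8 ≈ 329.75.

(146, 330)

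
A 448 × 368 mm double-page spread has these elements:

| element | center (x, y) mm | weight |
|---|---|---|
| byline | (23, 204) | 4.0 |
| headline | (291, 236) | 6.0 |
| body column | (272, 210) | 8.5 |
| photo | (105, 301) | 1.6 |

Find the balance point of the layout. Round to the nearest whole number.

Weights sum to 4.0 + 6.0 + 8.5 + 1.6 = 20.1.
Σw·x = 4.0·23 + 6.0·291 + 8.5·272 + 1.6·105 = 4318.0, so x̄ = 4318.0/20.1 ≈ 214.83.
Σw·y = 4.0·204 + 6.0·236 + 8.5·210 + 1.6·301 = 4498.6, so ȳ = 4498.6/20.1 ≈ 223.81.

(215, 224)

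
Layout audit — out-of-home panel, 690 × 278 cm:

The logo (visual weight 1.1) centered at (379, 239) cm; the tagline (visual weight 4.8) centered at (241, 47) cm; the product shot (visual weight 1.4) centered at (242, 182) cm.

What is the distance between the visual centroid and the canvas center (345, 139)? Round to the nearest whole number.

Total weight = 1.1 + 4.8 + 1.4 = 7.3.
x: (1.1·379 + 4.8·241 + 1.4·242) / 7.3 = 1912.5 / 7.3 ≈ 261.99
y: (1.1·239 + 4.8·47 + 1.4·182) / 7.3 = 743.3 / 7.3 ≈ 101.82
Relative to (345, 139): Δ = (-83.01, -37.18); |Δ| = √(-83.01² + -37.18²) ≈ 90.96.

≈ 91 cm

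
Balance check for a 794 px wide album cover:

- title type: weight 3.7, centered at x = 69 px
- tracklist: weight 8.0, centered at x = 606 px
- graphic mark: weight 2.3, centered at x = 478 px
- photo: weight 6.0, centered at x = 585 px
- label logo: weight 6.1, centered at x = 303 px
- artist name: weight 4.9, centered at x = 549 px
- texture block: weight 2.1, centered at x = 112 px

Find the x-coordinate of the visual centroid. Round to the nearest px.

x ≈ 438

Σw = 3.7 + 8.0 + 2.3 + 6.0 + 6.1 + 4.9 + 2.1 = 33.1.
x: (3.7·69 + 8.0·606 + 2.3·478 + 6.0·585 + 6.1·303 + 4.9·549 + 2.1·112) / 33.1 = 14486.3 / 33.1 ≈ 437.65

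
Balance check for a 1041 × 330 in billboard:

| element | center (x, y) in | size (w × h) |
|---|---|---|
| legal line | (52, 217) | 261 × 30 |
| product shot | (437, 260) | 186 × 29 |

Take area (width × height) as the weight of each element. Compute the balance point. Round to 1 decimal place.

Areas → weights: legal line 261·30 = 7830, product shot 186·29 = 5394; Σw = 13224.
x-moment: 7830·52 + 5394·437 = 2764338; centroid 2764338/13224 ≈ 209.04.
y-moment: 7830·217 + 5394·260 = 3101550; centroid 3101550/13224 ≈ 234.54.

(209.0, 234.5)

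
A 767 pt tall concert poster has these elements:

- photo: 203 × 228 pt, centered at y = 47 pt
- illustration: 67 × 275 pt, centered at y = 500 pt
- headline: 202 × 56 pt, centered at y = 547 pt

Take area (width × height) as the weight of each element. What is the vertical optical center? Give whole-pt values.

Areas: photo 203·228 = 46284, illustration 67·275 = 18425, headline 202·56 = 11312. Total weight = 76021.
Σw·y = 46284·47 + 18425·500 + 11312·547 = 17575512, so ȳ = 17575512/76021 ≈ 231.19.

y ≈ 231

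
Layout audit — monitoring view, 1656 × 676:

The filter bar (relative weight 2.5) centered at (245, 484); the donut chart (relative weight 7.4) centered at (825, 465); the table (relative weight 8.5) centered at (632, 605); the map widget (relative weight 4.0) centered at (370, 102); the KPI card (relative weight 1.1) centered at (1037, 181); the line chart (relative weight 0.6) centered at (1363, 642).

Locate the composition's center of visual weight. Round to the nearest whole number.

(644, 448)

Weights sum to 2.5 + 7.4 + 8.5 + 4.0 + 1.1 + 0.6 = 24.1.
x: (2.5·245 + 7.4·825 + 8.5·632 + 4.0·370 + 1.1·1037 + 0.6·1363) / 24.1 = 15528.0 / 24.1 ≈ 644.32
y: (2.5·484 + 7.4·465 + 8.5·605 + 4.0·102 + 1.1·181 + 0.6·642) / 24.1 = 10785.8 / 24.1 ≈ 447.54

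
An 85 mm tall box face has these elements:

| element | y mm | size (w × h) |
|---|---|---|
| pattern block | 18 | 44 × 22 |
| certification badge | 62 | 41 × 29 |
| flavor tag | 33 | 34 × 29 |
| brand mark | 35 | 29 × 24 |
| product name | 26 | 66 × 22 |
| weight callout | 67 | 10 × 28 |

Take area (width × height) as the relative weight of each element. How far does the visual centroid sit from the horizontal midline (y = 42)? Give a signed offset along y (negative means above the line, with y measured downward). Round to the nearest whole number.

Taking area as weight: pattern block 44·22 = 968, certification badge 41·29 = 1189, flavor tag 34·29 = 986, brand mark 29·24 = 696, product name 66·22 = 1452, weight callout 10·28 = 280. Sum 5571.
y-moment: 968·18 + 1189·62 + 986·33 + 696·35 + 1452·26 + 280·67 = 204552; centroid 204552/5571 ≈ 36.72.
Difference: 36.72 − 42 ≈ -5.28.

≈ -5 mm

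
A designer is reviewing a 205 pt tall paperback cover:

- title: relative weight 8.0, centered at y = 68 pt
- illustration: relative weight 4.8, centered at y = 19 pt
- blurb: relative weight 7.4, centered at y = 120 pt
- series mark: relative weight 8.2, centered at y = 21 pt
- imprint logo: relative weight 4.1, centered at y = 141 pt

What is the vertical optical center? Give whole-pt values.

y ≈ 70

Σw = 8.0 + 4.8 + 7.4 + 8.2 + 4.1 = 32.5.
y: (8.0·68 + 4.8·19 + 7.4·120 + 8.2·21 + 4.1·141) / 32.5 = 2273.5 / 32.5 ≈ 69.95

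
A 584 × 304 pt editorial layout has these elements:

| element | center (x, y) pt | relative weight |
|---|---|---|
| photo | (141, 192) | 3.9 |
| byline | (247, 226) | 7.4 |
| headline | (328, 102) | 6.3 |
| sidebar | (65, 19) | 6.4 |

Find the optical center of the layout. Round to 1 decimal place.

Σw = 3.9 + 7.4 + 6.3 + 6.4 = 24.0.
Σw·x = 3.9·141 + 7.4·247 + 6.3·328 + 6.4·65 = 4860.1, so x̄ = 4860.1/24.0 ≈ 202.50.
Σw·y = 3.9·192 + 7.4·226 + 6.3·102 + 6.4·19 = 3185.4, so ȳ = 3185.4/24.0 ≈ 132.72.

(202.5, 132.7)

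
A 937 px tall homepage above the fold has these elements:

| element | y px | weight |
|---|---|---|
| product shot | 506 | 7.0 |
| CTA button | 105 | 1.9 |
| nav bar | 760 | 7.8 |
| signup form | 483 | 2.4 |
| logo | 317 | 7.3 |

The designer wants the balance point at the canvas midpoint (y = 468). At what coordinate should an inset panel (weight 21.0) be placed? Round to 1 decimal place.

y ≈ 430.5

New total weight: (7.0 + 1.9 + 7.8 + 2.4 + 7.3) + 21.0 = 47.4.
y: need Σw·y = 47.4·468 = 22183.2. Existing = 7.0·506 + 1.9·105 + 7.8·760 + 2.4·483 + 7.3·317 = 13142.8. Remainder 9040.4 / 21.0 ≈ 430.50.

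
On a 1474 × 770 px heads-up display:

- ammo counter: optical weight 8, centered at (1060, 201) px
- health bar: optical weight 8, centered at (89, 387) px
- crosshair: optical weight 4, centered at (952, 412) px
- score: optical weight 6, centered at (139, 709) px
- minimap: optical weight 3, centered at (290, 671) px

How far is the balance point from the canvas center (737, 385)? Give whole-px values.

Σw = 8 + 8 + 4 + 6 + 3 = 29.
x: (8·1060 + 8·89 + 4·952 + 6·139 + 3·290) / 29 = 14704 / 29 ≈ 507.03
y: (8·201 + 8·387 + 4·412 + 6·709 + 3·671) / 29 = 12619 / 29 ≈ 435.14
From (737, 385): dx = -229.97, dy = 50.14, so the distance is √(dx²+dy²) ≈ 235.37.

≈ 235 px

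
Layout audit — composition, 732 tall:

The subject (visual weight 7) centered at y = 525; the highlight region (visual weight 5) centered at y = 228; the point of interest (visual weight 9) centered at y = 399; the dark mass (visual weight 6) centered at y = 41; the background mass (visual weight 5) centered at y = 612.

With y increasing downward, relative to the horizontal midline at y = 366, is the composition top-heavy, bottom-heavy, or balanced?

balanced

Total weight = 7 + 5 + 9 + 6 + 5 = 32.
y: (7·525 + 5·228 + 9·399 + 6·41 + 5·612) / 32 = 11712 / 32 ≈ 366.00
That equals the midline 366 — balanced.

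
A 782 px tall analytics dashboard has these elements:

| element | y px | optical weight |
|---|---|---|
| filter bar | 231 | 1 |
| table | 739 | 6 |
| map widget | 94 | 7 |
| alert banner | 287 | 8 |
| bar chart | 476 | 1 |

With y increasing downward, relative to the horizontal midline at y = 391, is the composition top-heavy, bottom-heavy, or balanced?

Weights sum to 1 + 6 + 7 + 8 + 1 = 23.
y-moment: 1·231 + 6·739 + 7·94 + 8·287 + 1·476 = 8095; centroid 8095/23 ≈ 351.96.
352.0 vs midline 391 → top-heavy.

top-heavy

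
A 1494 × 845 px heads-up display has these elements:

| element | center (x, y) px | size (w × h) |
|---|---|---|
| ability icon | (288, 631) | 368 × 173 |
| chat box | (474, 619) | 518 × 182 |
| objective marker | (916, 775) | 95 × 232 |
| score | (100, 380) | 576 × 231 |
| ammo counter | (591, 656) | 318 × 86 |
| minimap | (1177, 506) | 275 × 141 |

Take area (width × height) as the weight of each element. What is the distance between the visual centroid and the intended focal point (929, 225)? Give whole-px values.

Taking area as weight: ability icon 368·173 = 63664, chat box 518·182 = 94276, objective marker 95·232 = 22040, score 576·231 = 133056, ammo counter 318·86 = 27348, minimap 275·141 = 38775. Sum 379159.
Σw·x = 158317139; x̄ = 158317139/379159 ≈ 417.55.
Σw·y = 203731546; ȳ = 203731546/379159 ≈ 537.32.
From (929, 225): dx = -511.45, dy = 312.32, so the distance is √(dx²+dy²) ≈ 599.27.

≈ 599 px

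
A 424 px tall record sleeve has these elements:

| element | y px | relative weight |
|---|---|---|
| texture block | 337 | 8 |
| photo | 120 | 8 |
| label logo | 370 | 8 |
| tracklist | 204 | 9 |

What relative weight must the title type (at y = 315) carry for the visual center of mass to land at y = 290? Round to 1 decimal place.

Fixed elements: Σw = 8 + 8 + 8 + 9 = 33, Σw·y = 8·337 + 8·120 + 8·370 + 9·204 = 8452.
For the centroid to hit 290: (8452 + w·315) / (33 + w) = 290.
Solving: w = (290·33 − 8452) / (315 − 290) = 1118 / 25 ≈ 44.72.

w ≈ 44.7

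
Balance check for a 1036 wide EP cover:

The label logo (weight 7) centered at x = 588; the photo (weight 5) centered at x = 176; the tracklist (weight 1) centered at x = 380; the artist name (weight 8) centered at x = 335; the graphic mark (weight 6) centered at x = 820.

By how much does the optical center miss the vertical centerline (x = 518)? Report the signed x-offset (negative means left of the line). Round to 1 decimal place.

Weights sum to 7 + 5 + 1 + 8 + 6 = 27.
x-moment: 7·588 + 5·176 + 1·380 + 8·335 + 6·820 = 12976; centroid 12976/27 ≈ 480.59.
Difference: 480.59 − 518 ≈ -37.41.

≈ -37.4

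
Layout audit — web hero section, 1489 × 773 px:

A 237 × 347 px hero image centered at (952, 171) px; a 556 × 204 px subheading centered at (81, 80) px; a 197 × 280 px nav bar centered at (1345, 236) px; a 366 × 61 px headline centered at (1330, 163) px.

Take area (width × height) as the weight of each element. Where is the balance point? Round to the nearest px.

(701, 146)

Areas → weights: hero image 237·347 = 82239, subheading 556·204 = 113424, nav bar 197·280 = 55160, headline 366·61 = 22326; Σw = 273149.
x-moment: 82239·952 + 113424·81 + 55160·1345 + 22326·1330 = 191362652; centroid 191362652/273149 ≈ 700.58.
y-moment: 82239·171 + 113424·80 + 55160·236 + 22326·163 = 39793687; centroid 39793687/273149 ≈ 145.68.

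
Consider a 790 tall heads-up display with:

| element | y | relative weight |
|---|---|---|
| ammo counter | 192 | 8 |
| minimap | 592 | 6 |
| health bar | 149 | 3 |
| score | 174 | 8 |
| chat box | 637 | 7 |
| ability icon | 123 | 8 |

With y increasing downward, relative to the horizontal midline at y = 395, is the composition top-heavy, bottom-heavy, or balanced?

Total weight = 8 + 6 + 3 + 8 + 7 + 8 = 40.
Σw·y = 8·192 + 6·592 + 3·149 + 8·174 + 7·637 + 8·123 = 12370, so ȳ = 12370/40 ≈ 309.25.
309.2 lies above (smaller y than) the midline 395, so the layout is top-heavy.

top-heavy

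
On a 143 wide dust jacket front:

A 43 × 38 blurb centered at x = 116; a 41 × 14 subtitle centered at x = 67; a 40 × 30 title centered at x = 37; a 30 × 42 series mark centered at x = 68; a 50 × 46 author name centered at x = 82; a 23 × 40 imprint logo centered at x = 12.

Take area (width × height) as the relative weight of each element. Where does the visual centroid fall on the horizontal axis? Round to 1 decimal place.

x ≈ 70.7

Areas: blurb 43·38 = 1634, subtitle 41·14 = 574, title 40·30 = 1200, series mark 30·42 = 1260, author name 50·46 = 2300, imprint logo 23·40 = 920. Total weight = 7888.
Σw·x = 557722; x̄ = 557722/7888 ≈ 70.71.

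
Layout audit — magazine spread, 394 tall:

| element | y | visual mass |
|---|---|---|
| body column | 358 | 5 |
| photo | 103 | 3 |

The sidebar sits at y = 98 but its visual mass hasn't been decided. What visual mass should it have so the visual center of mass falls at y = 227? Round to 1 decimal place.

w ≈ 2.2

Known weights sum to 5 + 3 = 8; their moment is 5·358 + 3·103 = 2099.
Balance at y = 227 requires (2099 + w·98) / (8 + w) = 227.
So w = (227·8 − 2099)/(98 − 227) = -283/-129 ≈ 2.19.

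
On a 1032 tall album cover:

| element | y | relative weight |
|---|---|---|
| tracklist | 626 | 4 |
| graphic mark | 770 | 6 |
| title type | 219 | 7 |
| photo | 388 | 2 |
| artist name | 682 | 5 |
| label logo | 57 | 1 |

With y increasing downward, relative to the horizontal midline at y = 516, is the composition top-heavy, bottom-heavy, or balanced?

Weights sum to 4 + 6 + 7 + 2 + 5 + 1 = 25.
y-moment: 4·626 + 6·770 + 7·219 + 2·388 + 5·682 + 1·57 = 12900; centroid 12900/25 ≈ 516.00.
The centroid 516.00 matches the midline at 516, so the layout is balanced.

balanced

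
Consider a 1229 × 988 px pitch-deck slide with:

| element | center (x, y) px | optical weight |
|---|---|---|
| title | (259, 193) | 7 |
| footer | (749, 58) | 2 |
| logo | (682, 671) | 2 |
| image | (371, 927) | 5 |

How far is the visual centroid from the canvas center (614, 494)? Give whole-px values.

Σw = 7 + 2 + 2 + 5 = 16.
Σw·x = 7·259 + 2·749 + 2·682 + 5·371 = 6530, so x̄ = 6530/16 ≈ 408.12.
Σw·y = 7·193 + 2·58 + 2·671 + 5·927 = 7444, so ȳ = 7444/16 ≈ 465.25.
From (614, 494): dx = -205.88, dy = -28.75, so the distance is √(dx²+dy²) ≈ 207.87.

≈ 208 px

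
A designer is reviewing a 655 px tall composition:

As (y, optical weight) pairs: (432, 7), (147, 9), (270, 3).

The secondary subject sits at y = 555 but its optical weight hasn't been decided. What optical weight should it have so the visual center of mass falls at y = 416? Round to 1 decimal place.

Existing Σw = 19 (7 + 9 + 3); existing moment 7·432 + 9·147 + 3·270 = 5157.
Set Σw·y/Σw = 416: (5157 + 555w) = 416·(19 + w).
Solving: w = (416·19 − 5157) / (555 − 416) = 2747 / 139 ≈ 19.76.

w ≈ 19.8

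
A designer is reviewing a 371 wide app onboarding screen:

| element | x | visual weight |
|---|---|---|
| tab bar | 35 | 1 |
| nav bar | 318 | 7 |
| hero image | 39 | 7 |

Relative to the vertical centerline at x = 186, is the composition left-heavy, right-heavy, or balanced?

left-heavy

Σw = 1 + 7 + 7 = 15.
x-moment: 1·35 + 7·318 + 7·39 = 2534; centroid 2534/15 ≈ 168.93.
Since 168.9 is left of 186, the composition reads left-heavy.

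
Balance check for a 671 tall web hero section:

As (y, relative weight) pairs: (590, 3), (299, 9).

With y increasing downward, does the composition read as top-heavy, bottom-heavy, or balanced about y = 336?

bottom-heavy

Total weight = 3 + 9 = 12.
y-moment: 3·590 + 9·299 = 4461; centroid 4461/12 ≈ 371.75.
371.8 lies below (larger y than) the midline 336, so the layout is bottom-heavy.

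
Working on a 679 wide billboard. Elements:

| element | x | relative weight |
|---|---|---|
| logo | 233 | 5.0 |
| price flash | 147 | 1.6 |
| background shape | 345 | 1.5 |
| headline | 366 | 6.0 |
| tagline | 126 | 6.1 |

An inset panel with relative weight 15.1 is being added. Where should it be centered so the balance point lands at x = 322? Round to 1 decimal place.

x ≈ 429.4

After adding the inset panel, total weight = 5.0 + 1.6 + 1.5 + 6.0 + 6.1 + 15.1 = 35.3.
x: need Σw·x = 35.3·322 = 11366.6. Existing = 5.0·233 + 1.6·147 + 1.5·345 + 6.0·366 + 6.1·126 = 4882.3. Remainder 6484.3 / 15.1 ≈ 429.42.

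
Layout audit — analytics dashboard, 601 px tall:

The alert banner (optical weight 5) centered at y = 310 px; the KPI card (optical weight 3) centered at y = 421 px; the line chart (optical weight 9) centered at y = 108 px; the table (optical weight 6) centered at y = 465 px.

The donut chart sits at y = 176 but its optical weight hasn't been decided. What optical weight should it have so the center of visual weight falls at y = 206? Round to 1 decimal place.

w ≈ 61.2

Existing Σw = 23 (5 + 3 + 9 + 6); existing moment 5·310 + 3·421 + 9·108 + 6·465 = 6575.
Set Σw·y/Σw = 206: (6575 + 176w) = 206·(23 + w).
Rearranging, w·(176 − 206) = 206·23 − 6575 = -1837, so w ≈ -1837/-30 = 61.23.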